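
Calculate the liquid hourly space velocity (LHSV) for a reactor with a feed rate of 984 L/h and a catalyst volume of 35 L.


LHSV = volumetric feed rate / catalyst volume
= 984 L/h / 35 L
= 28.11 h^-1

28.11 h^-1


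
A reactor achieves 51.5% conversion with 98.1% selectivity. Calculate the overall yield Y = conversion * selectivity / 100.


Overall yield = conversion (%) * selectivity (%) / 100
Conversion = 51.5%, Selectivity = 98.1%
Y = 51.5 * 98.1 / 100
= 50.5215 %

50.5215 %


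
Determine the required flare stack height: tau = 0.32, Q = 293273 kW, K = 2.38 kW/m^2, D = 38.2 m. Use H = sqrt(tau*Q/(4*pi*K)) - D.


tau*Q/(4*pi*K) = 0.32 * 293273 / (4 * pi * 2.38) = 3137.87
sqrt(3137.87) = 56.0167
H = 56.0167 - 38.2 = 17.82

17.82 m


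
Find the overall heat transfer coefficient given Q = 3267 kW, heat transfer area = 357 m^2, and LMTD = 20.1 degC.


From Q = U*A*LMTD, U = Q / (A * LMTD)
U = 3267 / (357 * 20.1) = 3267 / 7175.7 = 0.4553

0.4553 kW/(m^2*K)


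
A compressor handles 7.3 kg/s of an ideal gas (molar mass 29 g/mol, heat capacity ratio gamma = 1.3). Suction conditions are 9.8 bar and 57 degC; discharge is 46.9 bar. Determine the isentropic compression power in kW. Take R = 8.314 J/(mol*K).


Isentropic work: W = m*(gamma/(gamma-1))*(R*T1/MW)*((P2/P1)^((gamma-1)/gamma) - 1)
T1 = 57 + 273.15 = 330.15 K
Pressure ratio = 46.9 / 9.8 = 4.78571
Exponent = (1.3 - 1)/1.3 = 0.230769
(P2/P1)^exp - 1 = 4.78571^0.230769 - 1 = 0.435194
W = 7.3 * 1.3 / 0.3 * 8.314 * 330.15 / 29 * 0.435194 = 1303

1303 kW


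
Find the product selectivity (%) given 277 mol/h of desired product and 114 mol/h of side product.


Selectivity = desired / (desired + undesired) * 100
Total products = 277 + 114 = 391 mol/h
S = 277 / 391 * 100
= 0.7084 * 100
= 70.84 %

70.84 %


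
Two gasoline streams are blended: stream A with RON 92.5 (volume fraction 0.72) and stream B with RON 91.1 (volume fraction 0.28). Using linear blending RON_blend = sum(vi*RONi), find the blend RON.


Linear blending: RON_blend = sum(vi * RONi)
Contribution 1: 0.72 * 92.5 = 66.6
Contribution 2: 0.28 * 91.1 = 25.508
RON_blend = 66.6 + 25.508 = 92.108

92.108


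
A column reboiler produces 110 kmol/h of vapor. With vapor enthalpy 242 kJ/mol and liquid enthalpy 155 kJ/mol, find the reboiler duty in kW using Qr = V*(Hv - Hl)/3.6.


Qr = 110 * (242 - 155) / 3.6 = 110 * 87 / 3.6 = 2658

2658 kW


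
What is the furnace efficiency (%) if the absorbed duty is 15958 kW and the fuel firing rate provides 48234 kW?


Furnace efficiency = Q_absorbed / Q_fuel * 100
= 15958 / 48234 * 100 = 33.08

33.08 %


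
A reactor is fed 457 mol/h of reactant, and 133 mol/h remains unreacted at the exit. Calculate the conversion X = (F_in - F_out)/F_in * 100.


X = (F_in - F_out) / F_in * 100
Moles reacted = 457 - 133 = 324
X = 324 / 457 * 100
= 0.7090 * 100
= 70.90 %

70.90 %


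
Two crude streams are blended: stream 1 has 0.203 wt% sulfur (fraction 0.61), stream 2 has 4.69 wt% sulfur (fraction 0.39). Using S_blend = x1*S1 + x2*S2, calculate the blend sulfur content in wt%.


Linear sulfur blending: S_blend = x1*S1 + x2*S2
Contribution 1: 0.61 * 0.203 = 0.12383 wt%
Contribution 2: 0.39 * 4.69 = 1.8291 wt%
S_blend = 0.12383 + 1.8291 = 1.95293

1.95293 wt%


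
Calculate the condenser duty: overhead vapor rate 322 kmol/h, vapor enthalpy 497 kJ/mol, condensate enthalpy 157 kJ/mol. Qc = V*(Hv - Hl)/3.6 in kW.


Qc = 322 * (497 - 157) / 3.6 = 322 * 340 / 3.6 = 30410

30410 kW


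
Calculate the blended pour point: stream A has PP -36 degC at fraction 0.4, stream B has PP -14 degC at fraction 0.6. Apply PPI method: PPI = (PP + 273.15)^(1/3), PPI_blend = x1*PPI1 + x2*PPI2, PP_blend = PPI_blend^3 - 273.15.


PPI_1 = (-36 + 273.15)^(1/3) = 6.189768
PPI_2 = (-14 + 273.15)^(1/3) = 6.375541
PPI_blend = 0.4 * 6.189768 + 0.6 * 6.375541 = 6.301232
PP_blend = 6.301232^3 - 273.15 = 250.1937 - 273.15 = -22.96

-22.96 degC


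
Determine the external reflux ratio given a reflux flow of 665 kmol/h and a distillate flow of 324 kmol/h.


Reflux ratio definition: R = L / D (liquid returned / distillate withdrawn)
L = 665 kmol/h, D = 324 kmol/h
R = 665 / 324 = 2.052

2.052


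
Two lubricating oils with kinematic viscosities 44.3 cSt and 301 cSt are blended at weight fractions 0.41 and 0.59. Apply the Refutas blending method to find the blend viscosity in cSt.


Refutas method: VBN_i = 14.534*ln(ln(visc_i + 0.8)) + 10.975, blended linearly by mass fraction; since VBN is linear in VBI_i = ln(ln(visc_i + 0.8)) and the fractions sum to 1, blend VBI directly: visc = exp(exp(VBI_blend)) - 0.8
VBI_1 = ln(ln(44.3 + 0.8)) = 1.33734
VBI_2 = ln(ln(301 + 0.8)) = 1.74218
VBI_blend = 0.41 * 1.33734 + 0.59 * 1.74218 = 1.5762
visc_blend = exp(exp(1.5762)) - 0.8 = 125.2

125.2 cSt


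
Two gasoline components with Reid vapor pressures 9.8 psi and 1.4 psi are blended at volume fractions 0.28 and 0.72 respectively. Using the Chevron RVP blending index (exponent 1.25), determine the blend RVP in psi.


Chevron index: RVP_blend = (sum xi*RVPi^1.25)^(1/1.25)
RVP^1.25 terms: 0.28 * 9.8^1.25 + 0.72 * 1.4^1.25 = 5.95147
RVP_blend = 5.95147^(1/1.25) = 4.166

4.166 psi


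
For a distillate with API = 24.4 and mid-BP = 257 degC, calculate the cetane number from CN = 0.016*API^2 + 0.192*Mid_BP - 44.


CN = 0.016 * 24.4^2 + 0.192 * 257 - 44
CN = 9.52576 + 49.344 - 44 = 14.86976

14.86976


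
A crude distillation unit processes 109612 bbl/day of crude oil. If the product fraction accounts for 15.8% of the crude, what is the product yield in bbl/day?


Crude throughput = 109612 bbl/day
Fraction yield = 15.8%
yield = throughput * fraction / 100
yield = 109612 * 15.8 / 100 = 17318.696

17318.696 bbl/day


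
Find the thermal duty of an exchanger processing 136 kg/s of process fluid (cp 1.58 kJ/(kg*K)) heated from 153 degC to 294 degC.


Q = m_dot * cp * delta_T
delta_T = 294 - 153 = 141 K
Q = 136 * 1.58 * 141
= 214.88 * 141
= 30298.08 kW

30298.08 kW


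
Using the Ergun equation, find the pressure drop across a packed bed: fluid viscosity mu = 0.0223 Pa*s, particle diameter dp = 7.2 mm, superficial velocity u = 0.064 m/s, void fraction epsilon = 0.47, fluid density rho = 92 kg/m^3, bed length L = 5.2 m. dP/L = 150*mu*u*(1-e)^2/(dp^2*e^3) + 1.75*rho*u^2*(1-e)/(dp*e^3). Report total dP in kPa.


dp = 7.2 mm = 0.0072 m
Viscous term = 150*0.0223*0.064*(1-0.47)^2 / (0.0072^2*0.47^3) = 11173
Inertial term = 1.75*92*0.064^2*(1-0.47) / (0.0072*0.47^3) = 467.558
dP/L = 11173 + 467.558 = 11640.6 Pa/m
dP = 11640.6 * 5.2 / 1000 = 60.53 kPa

60.53 kPa


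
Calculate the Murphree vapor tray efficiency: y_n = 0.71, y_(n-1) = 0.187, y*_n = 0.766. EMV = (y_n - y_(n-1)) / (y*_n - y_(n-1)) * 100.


Murphree vapor efficiency: EMV = (y_n - y_(n-1)) / (y*_n - y_(n-1)) * 100
EMV = (0.71 - 0.187) / (0.766 - 0.187) * 100 = 0.523 / 0.579 * 100 = 90.33

90.33 %


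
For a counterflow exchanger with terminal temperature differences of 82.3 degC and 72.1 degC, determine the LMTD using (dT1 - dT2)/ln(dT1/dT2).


LMTD = (dT1 - dT2) / ln(dT1/dT2)
= (82.3 - 72.1) / ln(82.3 / 72.1) = 10.2 / 0.132317 = 77.09

77.09 degC


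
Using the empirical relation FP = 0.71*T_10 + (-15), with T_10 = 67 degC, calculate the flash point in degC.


FP = 0.71 * 67 + (-15) = 32.57

32.57 degC


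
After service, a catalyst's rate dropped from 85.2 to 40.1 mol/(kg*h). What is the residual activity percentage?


Activity (%) = (rate_used / rate_fresh) * 100
rate_used = 40.1, rate_fresh = 85.2
= (40.1 / 85.2) * 100
= 0.4707 * 100 = 47.07

47.07 %


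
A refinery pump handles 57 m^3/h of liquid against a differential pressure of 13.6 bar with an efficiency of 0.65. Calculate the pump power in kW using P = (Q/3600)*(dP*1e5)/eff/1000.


Q = 57 / 3600 = 0.0158333 m^3/s
P = 0.0158333 * (13.6 * 1e5) / 0.65 / 1000 = 33.13

33.13 kW


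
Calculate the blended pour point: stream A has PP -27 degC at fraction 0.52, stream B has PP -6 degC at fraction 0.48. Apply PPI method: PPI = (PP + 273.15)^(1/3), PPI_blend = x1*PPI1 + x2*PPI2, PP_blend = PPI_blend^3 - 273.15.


PPI_1 = (-27 + 273.15)^(1/3) = 6.2671
PPI_2 = (-6 + 273.15)^(1/3) = 6.440482
PPI_blend = 0.52 * 6.2671 + 0.48 * 6.440482 = 6.350323
PP_blend = 6.350323^3 - 273.15 = 256.0869 - 273.15 = -17.06

-17.06 degC


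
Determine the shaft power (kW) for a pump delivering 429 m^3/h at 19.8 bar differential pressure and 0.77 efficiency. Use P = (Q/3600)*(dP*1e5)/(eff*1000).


Q = 429 / 3600 = 0.119167 m^3/s
P = 0.119167 * (19.8 * 1e5) / 0.77 / 1000 = 306.4

306.4 kW


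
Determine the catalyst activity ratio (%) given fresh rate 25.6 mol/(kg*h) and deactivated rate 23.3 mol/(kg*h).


Activity (%) = (rate_used / rate_fresh) * 100
rate_used = 23.3, rate_fresh = 25.6
= (23.3 / 25.6) * 100
= 0.9102 * 100 = 91.02

91.02 %


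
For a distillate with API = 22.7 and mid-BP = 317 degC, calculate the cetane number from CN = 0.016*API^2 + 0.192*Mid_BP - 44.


CN = 0.016 * 22.7^2 + 0.192 * 317 - 44
CN = 8.24464 + 60.864 - 44 = 25.10864

25.10864


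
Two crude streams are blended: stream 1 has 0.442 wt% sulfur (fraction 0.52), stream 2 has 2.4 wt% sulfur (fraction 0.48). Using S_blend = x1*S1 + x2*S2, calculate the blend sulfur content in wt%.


Linear sulfur blending: S_blend = x1*S1 + x2*S2
Contribution 1: 0.52 * 0.442 = 0.22984 wt%
Contribution 2: 0.48 * 2.4 = 1.152 wt%
S_blend = 0.22984 + 1.152 = 1.38184

1.38184 wt%


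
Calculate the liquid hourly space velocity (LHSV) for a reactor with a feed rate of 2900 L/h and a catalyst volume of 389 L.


LHSV = volumetric feed rate / catalyst volume
= 2900 L/h / 389 L
= 7.455 h^-1

7.455 h^-1


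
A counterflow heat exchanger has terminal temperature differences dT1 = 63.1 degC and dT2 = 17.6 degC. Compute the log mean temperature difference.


LMTD = (dT1 - dT2) / ln(dT1/dT2)
= (63.1 - 17.6) / ln(63.1 / 17.6) = 45.5 / 1.27682 = 35.64

35.64 degC


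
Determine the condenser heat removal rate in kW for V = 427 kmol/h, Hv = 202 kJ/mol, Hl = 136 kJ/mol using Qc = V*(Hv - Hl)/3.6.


Qc = 427 * (202 - 136) / 3.6 = 427 * 66 / 3.6 = 7828

7828 kW


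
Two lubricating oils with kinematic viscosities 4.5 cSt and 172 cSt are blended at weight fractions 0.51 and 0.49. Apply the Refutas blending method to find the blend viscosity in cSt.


Refutas method: VBN_i = 14.534*ln(ln(visc_i + 0.8)) + 10.975, blended linearly by mass fraction; since VBN is linear in VBI_i = ln(ln(visc_i + 0.8)) and the fractions sum to 1, blend VBI directly: visc = exp(exp(VBI_blend)) - 0.8
VBI_1 = ln(ln(4.5 + 0.8)) = 0.51145
VBI_2 = ln(ln(172 + 0.8)) = 1.63941
VBI_blend = 0.51 * 0.51145 + 0.49 * 1.63941 = 1.06415
visc_blend = exp(exp(1.06415)) - 0.8 = 17.34

17.34 cSt


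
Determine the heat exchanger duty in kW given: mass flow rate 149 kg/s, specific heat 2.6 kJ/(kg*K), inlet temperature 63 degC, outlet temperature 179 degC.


Q = m_dot * cp * delta_T
delta_T = 179 - 63 = 116 K
Q = 149 * 2.6 * 116
= 387.4 * 116
= 44938.4 kW

44938.4 kW


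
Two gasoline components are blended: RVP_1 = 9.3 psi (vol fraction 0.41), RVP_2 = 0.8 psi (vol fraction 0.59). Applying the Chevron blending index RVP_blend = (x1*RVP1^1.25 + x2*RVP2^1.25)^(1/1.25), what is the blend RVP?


Chevron index: RVP_blend = (sum xi*RVPi^1.25)^(1/1.25)
RVP^1.25 terms: 0.41 * 9.3^1.25 + 0.59 * 0.8^1.25 = 7.10506
RVP_blend = 7.10506^(1/1.25) = 4.800

4.800 psi


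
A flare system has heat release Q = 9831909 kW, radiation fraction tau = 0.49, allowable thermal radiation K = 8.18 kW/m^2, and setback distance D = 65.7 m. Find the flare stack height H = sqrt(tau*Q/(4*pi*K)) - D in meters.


tau*Q/(4*pi*K) = 0.49 * 9831909 / (4 * pi * 8.18) = 46867.4
sqrt(46867.4) = 216.489
H = 216.489 - 65.7 = 150.8

150.8 m


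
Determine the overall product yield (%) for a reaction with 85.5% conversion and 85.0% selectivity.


Overall yield = conversion (%) * selectivity (%) / 100
Conversion = 85.5%, Selectivity = 85.0%
Y = 85.5 * 85.0 / 100
= 72.675 %

72.675 %


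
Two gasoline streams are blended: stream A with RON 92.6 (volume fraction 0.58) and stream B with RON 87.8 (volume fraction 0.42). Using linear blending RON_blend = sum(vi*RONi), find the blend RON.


Linear blending: RON_blend = sum(vi * RONi)
Contribution 1: 0.58 * 92.6 = 53.708
Contribution 2: 0.42 * 87.8 = 36.876
RON_blend = 53.708 + 36.876 = 90.584

90.584


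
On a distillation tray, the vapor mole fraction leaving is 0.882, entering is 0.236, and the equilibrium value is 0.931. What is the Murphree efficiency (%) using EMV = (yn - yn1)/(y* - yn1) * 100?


Murphree vapor efficiency: EMV = (y_n - y_(n-1)) / (y*_n - y_(n-1)) * 100
EMV = (0.882 - 0.236) / (0.931 - 0.236) * 100 = 0.646 / 0.695 * 100 = 92.95

92.95 %


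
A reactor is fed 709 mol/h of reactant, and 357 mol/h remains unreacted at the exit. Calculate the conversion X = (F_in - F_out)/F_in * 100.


X = (F_in - F_out) / F_in * 100
Moles reacted = 709 - 357 = 352
X = 352 / 709 * 100
= 0.4965 * 100
= 49.65 %

49.65 %


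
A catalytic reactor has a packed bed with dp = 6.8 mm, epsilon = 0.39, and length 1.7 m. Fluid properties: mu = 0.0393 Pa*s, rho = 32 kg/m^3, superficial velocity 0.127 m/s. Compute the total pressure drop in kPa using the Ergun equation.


dp = 6.8 mm = 0.0068 m
Viscous term = 150*0.0393*0.127*(1-0.39)^2 / (0.0068^2*0.39^3) = 101563
Inertial term = 1.75*32*0.127^2*(1-0.39) / (0.0068*0.39^3) = 1365.91
dP/L = 101563 + 1365.91 = 102929 Pa/m
dP = 102929 * 1.7 / 1000 = 175.0 kPa

175.0 kPa


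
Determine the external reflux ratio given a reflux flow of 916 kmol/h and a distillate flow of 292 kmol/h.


Reflux ratio definition: R = L / D (liquid returned / distillate withdrawn)
L = 916 kmol/h, D = 292 kmol/h
R = 916 / 292 = 3.137

3.137


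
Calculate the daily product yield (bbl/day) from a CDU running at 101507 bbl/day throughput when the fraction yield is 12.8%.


Crude throughput = 101507 bbl/day
Fraction yield = 12.8%
yield = throughput * fraction / 100
yield = 101507 * 12.8 / 100 = 12992.896

12992.896 bbl/day


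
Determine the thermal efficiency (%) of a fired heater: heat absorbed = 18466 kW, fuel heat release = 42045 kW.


Furnace efficiency = Q_absorbed / Q_fuel * 100
= 18466 / 42045 * 100 = 43.92

43.92 %


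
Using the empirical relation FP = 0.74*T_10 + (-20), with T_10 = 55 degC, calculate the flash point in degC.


FP = 0.74 * 55 + (-20) = 20.7

20.7 degC


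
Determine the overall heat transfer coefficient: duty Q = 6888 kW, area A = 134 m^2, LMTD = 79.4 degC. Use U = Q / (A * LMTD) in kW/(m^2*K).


From Q = U*A*LMTD, U = Q / (A * LMTD)
U = 6888 / (134 * 79.4) = 6888 / 10639.6 = 0.6474

0.6474 kW/(m^2*K)


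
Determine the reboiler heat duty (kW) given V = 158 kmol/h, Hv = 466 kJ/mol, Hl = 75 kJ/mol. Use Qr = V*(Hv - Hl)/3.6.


Qr = 158 * (466 - 75) / 3.6 = 158 * 391 / 3.6 = 17160

17160 kW


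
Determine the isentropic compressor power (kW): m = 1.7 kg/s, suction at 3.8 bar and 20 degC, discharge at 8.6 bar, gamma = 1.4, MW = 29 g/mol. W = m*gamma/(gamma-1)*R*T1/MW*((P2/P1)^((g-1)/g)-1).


Isentropic work: W = m*(gamma/(gamma-1))*(R*T1/MW)*((P2/P1)^((gamma-1)/gamma) - 1)
T1 = 20 + 273.15 = 293.15 K
Pressure ratio = 8.6 / 3.8 = 2.26316
Exponent = (1.4 - 1)/1.4 = 0.285714
(P2/P1)^exp - 1 = 2.26316^0.285714 - 1 = 0.262836
W = 1.7 * 1.4 / 0.4 * 8.314 * 293.15 / 29 * 0.262836 = 131.4

131.4 kW


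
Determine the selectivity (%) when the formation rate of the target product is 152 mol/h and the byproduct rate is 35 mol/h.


Selectivity = desired / (desired + undesired) * 100
Total products = 152 + 35 = 187 mol/h
S = 152 / 187 * 100
= 0.8128 * 100
= 81.28 %

81.28 %


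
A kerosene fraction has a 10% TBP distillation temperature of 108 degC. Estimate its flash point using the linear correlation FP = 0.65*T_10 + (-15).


FP = 0.65 * 108 + (-15) = 55.2

55.2 degC


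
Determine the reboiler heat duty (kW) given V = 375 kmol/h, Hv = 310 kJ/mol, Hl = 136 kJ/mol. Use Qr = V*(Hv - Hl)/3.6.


Qr = 375 * (310 - 136) / 3.6 = 375 * 174 / 3.6 = 18120

18120 kW


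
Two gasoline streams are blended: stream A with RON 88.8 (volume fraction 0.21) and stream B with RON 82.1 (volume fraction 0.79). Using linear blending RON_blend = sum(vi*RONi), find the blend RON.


Linear blending: RON_blend = sum(vi * RONi)
Contribution 1: 0.21 * 88.8 = 18.648
Contribution 2: 0.79 * 82.1 = 64.859
RON_blend = 18.648 + 64.859 = 83.507

83.507


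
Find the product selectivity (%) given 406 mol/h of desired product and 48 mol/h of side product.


Selectivity = desired / (desired + undesired) * 100
Total products = 406 + 48 = 454 mol/h
S = 406 / 454 * 100
= 0.8943 * 100
= 89.43 %

89.43 %


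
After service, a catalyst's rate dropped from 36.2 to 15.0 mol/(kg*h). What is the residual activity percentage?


Activity (%) = (rate_used / rate_fresh) * 100
rate_used = 15.0, rate_fresh = 36.2
= (15.0 / 36.2) * 100
= 0.4144 * 100 = 41.44

41.44 %


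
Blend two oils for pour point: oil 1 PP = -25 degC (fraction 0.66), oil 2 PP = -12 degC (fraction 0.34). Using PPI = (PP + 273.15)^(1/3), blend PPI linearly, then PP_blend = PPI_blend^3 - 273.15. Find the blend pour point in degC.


PPI_1 = (-25 + 273.15)^(1/3) = 6.284028
PPI_2 = (-12 + 273.15)^(1/3) = 6.391901
PPI_blend = 0.66 * 6.284028 + 0.34 * 6.391901 = 6.320705
PP_blend = 6.320705^3 - 273.15 = 252.5205 - 273.15 = -20.63

-20.63 degC


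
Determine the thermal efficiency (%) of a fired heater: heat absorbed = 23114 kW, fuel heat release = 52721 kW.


Furnace efficiency = Q_absorbed / Q_fuel * 100
= 23114 / 52721 * 100 = 43.84

43.84 %


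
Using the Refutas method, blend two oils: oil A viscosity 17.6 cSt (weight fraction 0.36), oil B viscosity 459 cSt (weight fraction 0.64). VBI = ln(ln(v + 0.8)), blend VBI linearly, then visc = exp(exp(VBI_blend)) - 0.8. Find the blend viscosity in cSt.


Refutas method: VBN_i = 14.534*ln(ln(visc_i + 0.8)) + 10.975, blended linearly by mass fraction; since VBN is linear in VBI_i = ln(ln(visc_i + 0.8)) and the fractions sum to 1, blend VBI directly: visc = exp(exp(VBI_blend)) - 0.8
VBI_1 = ln(ln(17.6 + 0.8)) = 1.06896
VBI_2 = ln(ln(459 + 0.8)) = 1.81332
VBI_blend = 0.36 * 1.06896 + 0.64 * 1.81332 = 1.54535
visc_blend = exp(exp(1.54535)) - 0.8 = 108.0

108.0 cSt


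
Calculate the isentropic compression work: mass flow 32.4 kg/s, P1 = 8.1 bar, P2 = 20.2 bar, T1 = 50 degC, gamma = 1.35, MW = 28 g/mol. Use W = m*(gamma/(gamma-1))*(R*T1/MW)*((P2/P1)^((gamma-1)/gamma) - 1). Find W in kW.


Isentropic work: W = m*(gamma/(gamma-1))*(R*T1/MW)*((P2/P1)^((gamma-1)/gamma) - 1)
T1 = 50 + 273.15 = 323.15 K
Pressure ratio = 20.2 / 8.1 = 2.49383
Exponent = (1.35 - 1)/1.35 = 0.259259
(P2/P1)^exp - 1 = 2.49383^0.259259 - 1 = 0.267335
W = 32.4 * 1.35 / 0.35 * 8.314 * 323.15 / 28 * 0.267335 = 3206

3206 kW


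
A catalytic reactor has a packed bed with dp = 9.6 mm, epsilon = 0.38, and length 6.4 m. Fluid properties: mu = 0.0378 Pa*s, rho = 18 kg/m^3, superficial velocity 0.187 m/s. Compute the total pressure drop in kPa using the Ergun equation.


dp = 9.6 mm = 0.0096 m
Viscous term = 150*0.0378*0.187*(1-0.38)^2 / (0.0096^2*0.38^3) = 80596.2
Inertial term = 1.75*18*0.187^2*(1-0.38) / (0.0096*0.38^3) = 1296.47
dP/L = 80596.2 + 1296.47 = 81892.7 Pa/m
dP = 81892.7 * 6.4 / 1000 = 524.1 kPa

524.1 kPa


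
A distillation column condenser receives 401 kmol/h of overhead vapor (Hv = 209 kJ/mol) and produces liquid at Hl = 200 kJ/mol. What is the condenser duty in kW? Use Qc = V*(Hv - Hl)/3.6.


Qc = 401 * (209 - 200) / 3.6 = 401 * 9 / 3.6 = 1002

1002 kW


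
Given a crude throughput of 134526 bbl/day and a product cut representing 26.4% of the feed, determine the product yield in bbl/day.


Crude throughput = 134526 bbl/day
Fraction yield = 26.4%
yield = throughput * fraction / 100
yield = 134526 * 26.4 / 100 = 35514.864

35514.864 bbl/day


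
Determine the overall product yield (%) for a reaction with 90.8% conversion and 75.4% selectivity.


Overall yield = conversion (%) * selectivity (%) / 100
Conversion = 90.8%, Selectivity = 75.4%
Y = 90.8 * 75.4 / 100
= 68.4632 %

68.4632 %


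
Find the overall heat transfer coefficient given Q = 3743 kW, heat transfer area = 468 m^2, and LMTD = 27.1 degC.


From Q = U*A*LMTD, U = Q / (A * LMTD)
U = 3743 / (468 * 27.1) = 3743 / 12682.8 = 0.2951

0.2951 kW/(m^2*K)


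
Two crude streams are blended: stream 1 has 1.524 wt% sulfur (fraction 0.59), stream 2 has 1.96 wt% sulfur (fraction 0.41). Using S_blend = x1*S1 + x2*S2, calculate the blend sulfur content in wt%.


Linear sulfur blending: S_blend = x1*S1 + x2*S2
Contribution 1: 0.59 * 1.524 = 0.89916 wt%
Contribution 2: 0.41 * 1.96 = 0.8036 wt%
S_blend = 0.89916 + 0.8036 = 1.70276

1.70276 wt%


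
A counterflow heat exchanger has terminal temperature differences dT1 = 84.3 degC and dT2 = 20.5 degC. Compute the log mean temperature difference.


LMTD = (dT1 - dT2) / ln(dT1/dT2)
= (84.3 - 20.5) / ln(84.3 / 20.5) = 63.8 / 1.41396 = 45.12

45.12 degC


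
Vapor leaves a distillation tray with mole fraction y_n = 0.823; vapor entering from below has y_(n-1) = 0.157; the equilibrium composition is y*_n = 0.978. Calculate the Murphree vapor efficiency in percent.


Murphree vapor efficiency: EMV = (y_n - y_(n-1)) / (y*_n - y_(n-1)) * 100
EMV = (0.823 - 0.157) / (0.978 - 0.157) * 100 = 0.666 / 0.821 * 100 = 81.12

81.12 %


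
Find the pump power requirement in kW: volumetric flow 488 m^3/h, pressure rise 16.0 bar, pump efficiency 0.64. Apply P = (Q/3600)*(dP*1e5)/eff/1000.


Q = 488 / 3600 = 0.135556 m^3/s
P = 0.135556 * (16.0 * 1e5) / 0.64 / 1000 = 338.9

338.9 kW


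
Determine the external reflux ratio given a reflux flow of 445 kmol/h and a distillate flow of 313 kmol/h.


Reflux ratio definition: R = L / D (liquid returned / distillate withdrawn)
L = 445 kmol/h, D = 313 kmol/h
R = 445 / 313 = 1.422

1.422


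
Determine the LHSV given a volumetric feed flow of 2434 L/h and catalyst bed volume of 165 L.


LHSV = volumetric feed rate / catalyst volume
= 2434 L/h / 165 L
= 14.75 h^-1

14.75 h^-1


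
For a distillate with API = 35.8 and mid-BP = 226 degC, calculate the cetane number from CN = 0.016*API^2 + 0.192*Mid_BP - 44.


CN = 0.016 * 35.8^2 + 0.192 * 226 - 44
CN = 20.50624 + 43.392 - 44 = 19.89824

19.89824


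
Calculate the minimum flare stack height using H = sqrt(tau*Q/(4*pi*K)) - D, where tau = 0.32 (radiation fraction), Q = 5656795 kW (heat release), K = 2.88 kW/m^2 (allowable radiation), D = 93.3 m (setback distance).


tau*Q/(4*pi*K) = 0.32 * 5656795 / (4 * pi * 2.88) = 50017
sqrt(50017) = 223.645
H = 223.645 - 93.3 = 130.3

130.3 m


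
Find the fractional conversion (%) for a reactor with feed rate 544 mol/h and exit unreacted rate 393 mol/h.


X = (F_in - F_out) / F_in * 100
Moles reacted = 544 - 393 = 151
X = 151 / 544 * 100
= 0.2776 * 100
= 27.76 %

27.76 %


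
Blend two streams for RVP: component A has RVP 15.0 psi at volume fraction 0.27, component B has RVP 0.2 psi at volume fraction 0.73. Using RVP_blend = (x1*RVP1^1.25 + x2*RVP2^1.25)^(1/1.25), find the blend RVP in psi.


Chevron index: RVP_blend = (sum xi*RVPi^1.25)^(1/1.25)
RVP^1.25 terms: 0.27 * 15.0^1.25 + 0.73 * 0.2^1.25 = 8.06799
RVP_blend = 8.06799^(1/1.25) = 5.314

5.314 psi


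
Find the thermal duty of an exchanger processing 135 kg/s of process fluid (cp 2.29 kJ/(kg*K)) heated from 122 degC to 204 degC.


Q = m_dot * cp * delta_T
delta_T = 204 - 122 = 82 K
Q = 135 * 2.29 * 82
= 309.15 * 82
= 25350.3 kW

25350.3 kW


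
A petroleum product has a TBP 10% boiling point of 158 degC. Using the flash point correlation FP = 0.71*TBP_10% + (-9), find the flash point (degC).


FP = 0.71 * 158 + (-9) = 103.18

103.18 degC


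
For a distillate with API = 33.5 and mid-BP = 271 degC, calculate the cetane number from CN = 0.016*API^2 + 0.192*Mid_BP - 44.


CN = 0.016 * 33.5^2 + 0.192 * 271 - 44
CN = 17.956 + 52.032 - 44 = 25.988

25.988


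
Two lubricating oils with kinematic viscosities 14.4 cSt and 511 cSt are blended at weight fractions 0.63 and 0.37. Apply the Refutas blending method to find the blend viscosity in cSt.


Refutas method: VBN_i = 14.534*ln(ln(visc_i + 0.8)) + 10.975, blended linearly by mass fraction; since VBN is linear in VBI_i = ln(ln(visc_i + 0.8)) and the fractions sum to 1, blend VBI directly: visc = exp(exp(VBI_blend)) - 0.8
VBI_1 = ln(ln(14.4 + 0.8)) = 1.00111
VBI_2 = ln(ln(511 + 0.8)) = 1.83065
VBI_blend = 0.63 * 1.00111 + 0.37 * 1.83065 = 1.30804
visc_blend = exp(exp(1.30804)) - 0.8 = 39.60

39.60 cSt


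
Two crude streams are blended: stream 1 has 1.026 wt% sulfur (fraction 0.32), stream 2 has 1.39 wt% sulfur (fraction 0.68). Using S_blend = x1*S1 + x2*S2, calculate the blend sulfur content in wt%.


Linear sulfur blending: S_blend = x1*S1 + x2*S2
Contribution 1: 0.32 * 1.026 = 0.32832 wt%
Contribution 2: 0.68 * 1.39 = 0.9452 wt%
S_blend = 0.32832 + 0.9452 = 1.27352

1.27352 wt%


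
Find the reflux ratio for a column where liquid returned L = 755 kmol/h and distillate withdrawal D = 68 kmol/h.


Reflux ratio definition: R = L / D (liquid returned / distillate withdrawn)
L = 755 kmol/h, D = 68 kmol/h
R = 755 / 68 = 11.10

11.10


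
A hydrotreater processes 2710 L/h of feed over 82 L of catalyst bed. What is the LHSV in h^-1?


LHSV = volumetric feed rate / catalyst volume
= 2710 L/h / 82 L
= 33.05 h^-1

33.05 h^-1


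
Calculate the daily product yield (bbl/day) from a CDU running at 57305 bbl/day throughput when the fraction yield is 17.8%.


Crude throughput = 57305 bbl/day
Fraction yield = 17.8%
yield = throughput * fraction / 100
yield = 57305 * 17.8 / 100 = 10200.29

10200.29 bbl/day


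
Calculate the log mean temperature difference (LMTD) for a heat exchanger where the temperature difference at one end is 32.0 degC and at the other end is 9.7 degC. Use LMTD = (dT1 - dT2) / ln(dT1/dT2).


LMTD = (dT1 - dT2) / ln(dT1/dT2)
= (32.0 - 9.7) / ln(32.0 / 9.7) = 22.3 / 1.19361 = 18.68

18.68 degC


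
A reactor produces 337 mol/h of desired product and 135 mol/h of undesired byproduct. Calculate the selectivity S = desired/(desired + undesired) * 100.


Selectivity = desired / (desired + undesired) * 100
Total products = 337 + 135 = 472 mol/h
S = 337 / 472 * 100
= 0.7140 * 100
= 71.40 %

71.40 %


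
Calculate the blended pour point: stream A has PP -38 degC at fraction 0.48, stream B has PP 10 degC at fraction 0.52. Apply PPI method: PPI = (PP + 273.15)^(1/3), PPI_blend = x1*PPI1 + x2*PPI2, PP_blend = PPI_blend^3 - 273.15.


PPI_1 = (-38 + 273.15)^(1/3) = 6.172318
PPI_2 = (10 + 273.15)^(1/3) = 6.566574
PPI_blend = 0.48 * 6.172318 + 0.52 * 6.566574 = 6.377331
PP_blend = 6.377331^3 - 273.15 = 259.3683 - 273.15 = -13.78

-13.78 degC


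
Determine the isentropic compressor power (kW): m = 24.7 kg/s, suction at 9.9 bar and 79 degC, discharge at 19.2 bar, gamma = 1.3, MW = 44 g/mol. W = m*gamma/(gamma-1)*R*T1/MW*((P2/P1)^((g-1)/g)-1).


Isentropic work: W = m*(gamma/(gamma-1))*(R*T1/MW)*((P2/P1)^((gamma-1)/gamma) - 1)
T1 = 79 + 273.15 = 352.15 K
Pressure ratio = 19.2 / 9.9 = 1.93939
Exponent = (1.3 - 1)/1.3 = 0.230769
(P2/P1)^exp - 1 = 1.93939^0.230769 - 1 = 0.165156
W = 24.7 * 1.3 / 0.3 * 8.314 * 352.15 / 44 * 0.165156 = 1176

1176 kW


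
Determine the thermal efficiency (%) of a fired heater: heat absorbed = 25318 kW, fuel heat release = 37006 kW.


Furnace efficiency = Q_absorbed / Q_fuel * 100
= 25318 / 37006 * 100 = 68.42

68.42 %


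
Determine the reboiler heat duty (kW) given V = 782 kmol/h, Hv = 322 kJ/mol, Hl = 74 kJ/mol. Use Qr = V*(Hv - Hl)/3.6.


Qr = 782 * (322 - 74) / 3.6 = 782 * 248 / 3.6 = 53870

53870 kW


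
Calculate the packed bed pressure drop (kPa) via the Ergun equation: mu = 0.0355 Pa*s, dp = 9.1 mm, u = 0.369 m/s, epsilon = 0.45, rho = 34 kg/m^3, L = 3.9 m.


dp = 9.1 mm = 0.0091 m
Viscous term = 150*0.0355*0.369*(1-0.45)^2 / (0.0091^2*0.45^3) = 78768.2
Inertial term = 1.75*34*0.369^2*(1-0.45) / (0.0091*0.45^3) = 5373.45
dP/L = 78768.2 + 5373.45 = 84141.6 Pa/m
dP = 84141.6 * 3.9 / 1000 = 328.2 kPa

328.2 kPa


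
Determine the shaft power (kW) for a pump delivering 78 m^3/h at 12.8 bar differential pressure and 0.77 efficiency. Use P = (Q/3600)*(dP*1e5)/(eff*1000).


Q = 78 / 3600 = 0.0216667 m^3/s
P = 0.0216667 * (12.8 * 1e5) / 0.77 / 1000 = 36.02

36.02 kW


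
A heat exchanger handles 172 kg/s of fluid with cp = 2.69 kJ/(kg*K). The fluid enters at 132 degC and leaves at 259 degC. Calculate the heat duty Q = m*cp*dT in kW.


Q = m_dot * cp * delta_T
delta_T = 259 - 132 = 127 K
Q = 172 * 2.69 * 127
= 462.68 * 127
= 58760.36 kW

58760.36 kW


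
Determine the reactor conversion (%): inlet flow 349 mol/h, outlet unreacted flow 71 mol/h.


X = (F_in - F_out) / F_in * 100
Moles reacted = 349 - 71 = 278
X = 278 / 349 * 100
= 0.7966 * 100
= 79.66 %

79.66 %


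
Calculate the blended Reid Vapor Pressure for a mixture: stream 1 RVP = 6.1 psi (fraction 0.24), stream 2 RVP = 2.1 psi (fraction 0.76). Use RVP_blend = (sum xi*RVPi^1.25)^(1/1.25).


Chevron index: RVP_blend = (sum xi*RVPi^1.25)^(1/1.25)
RVP^1.25 terms: 0.24 * 6.1^1.25 + 0.76 * 2.1^1.25 = 4.22204
RVP_blend = 4.22204^(1/1.25) = 3.165

3.165 psi


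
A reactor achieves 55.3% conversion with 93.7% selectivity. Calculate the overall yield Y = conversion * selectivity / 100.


Overall yield = conversion (%) * selectivity (%) / 100
Conversion = 55.3%, Selectivity = 93.7%
Y = 55.3 * 93.7 / 100
= 51.8161 %

51.8161 %


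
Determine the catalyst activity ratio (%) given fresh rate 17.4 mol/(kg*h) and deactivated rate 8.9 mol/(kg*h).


Activity (%) = (rate_used / rate_fresh) * 100
rate_used = 8.9, rate_fresh = 17.4
= (8.9 / 17.4) * 100
= 0.5115 * 100 = 51.15

51.15 %


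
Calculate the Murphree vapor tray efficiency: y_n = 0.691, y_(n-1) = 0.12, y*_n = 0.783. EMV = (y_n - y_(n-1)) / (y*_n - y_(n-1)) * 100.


Murphree vapor efficiency: EMV = (y_n - y_(n-1)) / (y*_n - y_(n-1)) * 100
EMV = (0.691 - 0.12) / (0.783 - 0.12) * 100 = 0.571 / 0.663 * 100 = 86.12

86.12 %


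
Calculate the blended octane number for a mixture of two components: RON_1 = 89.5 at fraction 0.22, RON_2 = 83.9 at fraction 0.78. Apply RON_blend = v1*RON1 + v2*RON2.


Linear blending: RON_blend = sum(vi * RONi)
Contribution 1: 0.22 * 89.5 = 19.69
Contribution 2: 0.78 * 83.9 = 65.442
RON_blend = 19.69 + 65.442 = 85.132

85.132


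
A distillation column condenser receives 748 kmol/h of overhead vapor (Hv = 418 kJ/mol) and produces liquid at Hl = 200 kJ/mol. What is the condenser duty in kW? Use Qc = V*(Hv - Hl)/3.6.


Qc = 748 * (418 - 200) / 3.6 = 748 * 218 / 3.6 = 45300

45300 kW


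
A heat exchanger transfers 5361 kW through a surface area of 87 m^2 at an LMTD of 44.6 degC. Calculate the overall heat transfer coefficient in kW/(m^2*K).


From Q = U*A*LMTD, U = Q / (A * LMTD)
U = 5361 / (87 * 44.6) = 5361 / 3880.2 = 1.382

1.382 kW/(m^2*K)


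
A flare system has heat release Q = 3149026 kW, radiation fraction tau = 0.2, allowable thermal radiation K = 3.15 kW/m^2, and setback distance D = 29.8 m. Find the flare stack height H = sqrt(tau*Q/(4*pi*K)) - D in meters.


tau*Q/(4*pi*K) = 0.2 * 3149026 / (4 * pi * 3.15) = 15910.6
sqrt(15910.6) = 126.137
H = 126.137 - 29.8 = 96.34

96.34 m


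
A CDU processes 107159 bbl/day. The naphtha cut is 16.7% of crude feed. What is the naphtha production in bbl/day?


Crude throughput = 107159 bbl/day
Fraction yield = 16.7%
yield = throughput * fraction / 100
yield = 107159 * 16.7 / 100 = 17895.553

17895.553 bbl/day


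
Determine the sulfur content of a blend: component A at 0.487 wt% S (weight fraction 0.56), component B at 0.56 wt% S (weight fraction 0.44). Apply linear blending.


Linear sulfur blending: S_blend = x1*S1 + x2*S2
Contribution 1: 0.56 * 0.487 = 0.27272 wt%
Contribution 2: 0.44 * 0.56 = 0.2464 wt%
S_blend = 0.27272 + 0.2464 = 0.51912

0.51912 wt%


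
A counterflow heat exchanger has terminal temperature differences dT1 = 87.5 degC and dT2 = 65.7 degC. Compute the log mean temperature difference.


LMTD = (dT1 - dT2) / ln(dT1/dT2)
= (87.5 - 65.7) / ln(87.5 / 65.7) = 21.8 / 0.28654 = 76.08

76.08 degC


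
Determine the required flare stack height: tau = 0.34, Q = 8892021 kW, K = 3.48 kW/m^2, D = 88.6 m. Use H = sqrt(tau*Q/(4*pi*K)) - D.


tau*Q/(4*pi*K) = 0.34 * 8892021 / (4 * pi * 3.48) = 69133.8
sqrt(69133.8) = 262.933
H = 262.933 - 88.6 = 174.3

174.3 m


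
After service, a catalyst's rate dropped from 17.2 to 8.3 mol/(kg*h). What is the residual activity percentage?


Activity (%) = (rate_used / rate_fresh) * 100
rate_used = 8.3, rate_fresh = 17.2
= (8.3 / 17.2) * 100
= 0.4826 * 100 = 48.26

48.26 %


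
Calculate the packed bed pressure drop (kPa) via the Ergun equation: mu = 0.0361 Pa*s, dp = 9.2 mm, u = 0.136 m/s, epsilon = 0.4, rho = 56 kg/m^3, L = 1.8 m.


dp = 9.2 mm = 0.0092 m
Viscous term = 150*0.0361*0.136*(1-0.4)^2 / (0.0092^2*0.4^3) = 48942.3
Inertial term = 1.75*56*0.136^2*(1-0.4) / (0.0092*0.4^3) = 1847.09
dP/L = 48942.3 + 1847.09 = 50789.4 Pa/m
dP = 50789.4 * 1.8 / 1000 = 91.42 kPa

91.42 kPa


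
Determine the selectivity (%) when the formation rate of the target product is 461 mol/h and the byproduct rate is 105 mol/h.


Selectivity = desired / (desired + undesired) * 100
Total products = 461 + 105 = 566 mol/h
S = 461 / 566 * 100
= 0.8145 * 100
= 81.45 %

81.45 %


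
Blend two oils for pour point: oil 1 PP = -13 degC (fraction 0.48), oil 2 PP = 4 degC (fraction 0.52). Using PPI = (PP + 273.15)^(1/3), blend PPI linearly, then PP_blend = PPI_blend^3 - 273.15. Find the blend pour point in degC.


PPI_1 = (-13 + 273.15)^(1/3) = 6.383731
PPI_2 = (4 + 273.15)^(1/3) = 6.51986
PPI_blend = 0.48 * 6.383731 + 0.52 * 6.51986 = 6.454518
PP_blend = 6.454518^3 - 273.15 = 268.9004 - 273.15 = -4.25

-4.25 degC


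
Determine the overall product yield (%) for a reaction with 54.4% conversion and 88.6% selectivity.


Overall yield = conversion (%) * selectivity (%) / 100
Conversion = 54.4%, Selectivity = 88.6%
Y = 54.4 * 88.6 / 100
= 48.1984 %

48.1984 %


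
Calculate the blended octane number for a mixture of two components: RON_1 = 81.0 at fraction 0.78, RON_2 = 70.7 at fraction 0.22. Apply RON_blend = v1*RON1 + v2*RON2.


Linear blending: RON_blend = sum(vi * RONi)
Contribution 1: 0.78 * 81.0 = 63.18
Contribution 2: 0.22 * 70.7 = 15.554
RON_blend = 63.18 + 15.554 = 78.734

78.734


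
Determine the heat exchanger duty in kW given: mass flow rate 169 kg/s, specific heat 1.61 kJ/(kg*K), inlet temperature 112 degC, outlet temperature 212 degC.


Q = m_dot * cp * delta_T
delta_T = 212 - 112 = 100 K
Q = 169 * 1.61 * 100
= 272.09 * 100
= 27209 kW

27209 kW


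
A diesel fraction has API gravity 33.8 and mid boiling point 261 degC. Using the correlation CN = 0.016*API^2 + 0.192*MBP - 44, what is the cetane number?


CN = 0.016 * 33.8^2 + 0.192 * 261 - 44
CN = 18.27904 + 50.112 - 44 = 24.39104

24.39104


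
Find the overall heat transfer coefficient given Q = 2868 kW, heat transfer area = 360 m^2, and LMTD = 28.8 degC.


From Q = U*A*LMTD, U = Q / (A * LMTD)
U = 2868 / (360 * 28.8) = 2868 / 10368 = 0.2766

0.2766 kW/(m^2*K)


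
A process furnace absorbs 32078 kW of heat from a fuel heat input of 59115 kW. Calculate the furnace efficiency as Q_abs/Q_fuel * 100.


Furnace efficiency = Q_absorbed / Q_fuel * 100
= 32078 / 59115 * 100 = 54.26

54.26 %


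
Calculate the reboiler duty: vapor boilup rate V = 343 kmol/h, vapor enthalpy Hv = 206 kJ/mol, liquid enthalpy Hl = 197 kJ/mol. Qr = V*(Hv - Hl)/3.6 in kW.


Qr = 343 * (206 - 197) / 3.6 = 343 * 9 / 3.6 = 857.5

857.5 kW


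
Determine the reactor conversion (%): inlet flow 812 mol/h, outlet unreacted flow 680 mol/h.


X = (F_in - F_out) / F_in * 100
Moles reacted = 812 - 680 = 132
X = 132 / 812 * 100
= 0.1626 * 100
= 16.26 %

16.26 %


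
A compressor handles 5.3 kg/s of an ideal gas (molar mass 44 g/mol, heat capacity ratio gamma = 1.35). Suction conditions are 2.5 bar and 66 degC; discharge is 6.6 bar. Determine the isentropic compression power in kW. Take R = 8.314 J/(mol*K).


Isentropic work: W = m*(gamma/(gamma-1))*(R*T1/MW)*((P2/P1)^((gamma-1)/gamma) - 1)
T1 = 66 + 273.15 = 339.15 K
Pressure ratio = 6.6 / 2.5 = 2.64
Exponent = (1.35 - 1)/1.35 = 0.259259
(P2/P1)^exp - 1 = 2.64^0.259259 - 1 = 0.286188
W = 5.3 * 1.35 / 0.35 * 8.314 * 339.15 / 44 * 0.286188 = 374.9

374.9 kW


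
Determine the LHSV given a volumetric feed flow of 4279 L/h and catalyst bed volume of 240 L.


LHSV = volumetric feed rate / catalyst volume
= 4279 L/h / 240 L
= 17.83 h^-1

17.83 h^-1


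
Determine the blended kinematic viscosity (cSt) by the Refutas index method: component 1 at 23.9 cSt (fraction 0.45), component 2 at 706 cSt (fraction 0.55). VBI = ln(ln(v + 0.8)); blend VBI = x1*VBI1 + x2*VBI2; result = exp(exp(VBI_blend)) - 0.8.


Refutas method: VBN_i = 14.534*ln(ln(visc_i + 0.8)) + 10.975, blended linearly by mass fraction; since VBN is linear in VBI_i = ln(ln(visc_i + 0.8)) and the fractions sum to 1, blend VBI directly: visc = exp(exp(VBI_blend)) - 0.8
VBI_1 = ln(ln(23.9 + 0.8)) = 1.16527
VBI_2 = ln(ln(706 + 0.8)) = 1.8811
VBI_blend = 0.45 * 1.16527 + 0.55 * 1.8811 = 1.55898
visc_blend = exp(exp(1.55898)) - 0.8 = 115.2

115.2 cSt


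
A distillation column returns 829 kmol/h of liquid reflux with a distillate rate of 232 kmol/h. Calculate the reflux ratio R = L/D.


Reflux ratio definition: R = L / D (liquid returned / distillate withdrawn)
L = 829 kmol/h, D = 232 kmol/h
R = 829 / 232 = 3.573

3.573


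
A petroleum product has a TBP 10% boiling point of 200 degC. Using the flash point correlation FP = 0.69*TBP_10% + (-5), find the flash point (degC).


FP = 0.69 * 200 + (-5) = 133

133 degC


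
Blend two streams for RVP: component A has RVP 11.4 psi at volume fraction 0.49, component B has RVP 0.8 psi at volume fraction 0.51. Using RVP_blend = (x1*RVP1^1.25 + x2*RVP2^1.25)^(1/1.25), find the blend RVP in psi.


Chevron index: RVP_blend = (sum xi*RVPi^1.25)^(1/1.25)
RVP^1.25 terms: 0.49 * 11.4^1.25 + 0.51 * 0.8^1.25 = 10.6501
RVP_blend = 10.6501^(1/1.25) = 6.636

6.636 psi


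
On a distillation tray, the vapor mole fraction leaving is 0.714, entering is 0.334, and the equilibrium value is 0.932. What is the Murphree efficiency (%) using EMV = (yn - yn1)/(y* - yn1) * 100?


Murphree vapor efficiency: EMV = (y_n - y_(n-1)) / (y*_n - y_(n-1)) * 100
EMV = (0.714 - 0.334) / (0.932 - 0.334) * 100 = 0.38 / 0.598 * 100 = 63.55

63.55 %


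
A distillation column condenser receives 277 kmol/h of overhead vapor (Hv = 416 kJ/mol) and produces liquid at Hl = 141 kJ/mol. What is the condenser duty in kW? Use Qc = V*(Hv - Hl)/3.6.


Qc = 277 * (416 - 141) / 3.6 = 277 * 275 / 3.6 = 21160

21160 kW


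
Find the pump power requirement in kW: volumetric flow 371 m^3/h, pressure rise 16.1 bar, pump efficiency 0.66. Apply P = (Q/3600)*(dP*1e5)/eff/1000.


Q = 371 / 3600 = 0.103056 m^3/s
P = 0.103056 * (16.1 * 1e5) / 0.66 / 1000 = 251.4

251.4 kW


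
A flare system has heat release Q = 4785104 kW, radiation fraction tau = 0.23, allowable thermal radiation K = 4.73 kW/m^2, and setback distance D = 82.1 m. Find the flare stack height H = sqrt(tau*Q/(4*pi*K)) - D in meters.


tau*Q/(4*pi*K) = 0.23 * 4785104 / (4 * pi * 4.73) = 18516
sqrt(18516) = 136.074
H = 136.074 - 82.1 = 53.97

53.97 m


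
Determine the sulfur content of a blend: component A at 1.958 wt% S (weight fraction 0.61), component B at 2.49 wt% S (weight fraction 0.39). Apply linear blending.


Linear sulfur blending: S_blend = x1*S1 + x2*S2
Contribution 1: 0.61 * 1.958 = 1.19438 wt%
Contribution 2: 0.39 * 2.49 = 0.9711 wt%
S_blend = 1.19438 + 0.9711 = 2.16548

2.16548 wt%
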